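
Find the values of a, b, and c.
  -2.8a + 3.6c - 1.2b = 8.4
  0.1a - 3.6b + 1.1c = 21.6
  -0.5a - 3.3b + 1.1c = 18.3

a = 3, b = -5, c = 3

Row-reduce the augmented matrix:
R1 ← R1 / (-14/5).
R2 ← R2 − 1/10·R1.
R3 ← R3 + 1/2·R1.
R2 ← R2 / (-51/14).
R1 ← R1 − 3/7·R2.
R3 ← R3 + 108/35·R2.
R3 ← R3 / (-248/425).
R1 ← R1 + 97/85·R3.
R2 ← R2 + 86/255·R3.
Reading off the reduced rows gives a = 3, b = -5, c = 3.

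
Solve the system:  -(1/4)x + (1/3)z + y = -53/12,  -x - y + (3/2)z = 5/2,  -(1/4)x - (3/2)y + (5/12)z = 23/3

no solution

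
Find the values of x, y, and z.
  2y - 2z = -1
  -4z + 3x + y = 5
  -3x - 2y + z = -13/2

Row-reduce the augmented matrix:
Swap R1 and R2.
R1 ← R1 / (3).
R3 ← R3 + 3·R1.
R2 ← R2 / (2).
R1 ← R1 − 1/3·R2.
R3 ← R3 + 1·R2.
R3 ← R3 / (-4).
R1 ← R1 + 1·R3.
R2 ← R2 + 1·R3.
Reading off the reduced rows gives x = 7/3, y = 0, z = 1/2.

x = 7/3, y = 0, z = 1/2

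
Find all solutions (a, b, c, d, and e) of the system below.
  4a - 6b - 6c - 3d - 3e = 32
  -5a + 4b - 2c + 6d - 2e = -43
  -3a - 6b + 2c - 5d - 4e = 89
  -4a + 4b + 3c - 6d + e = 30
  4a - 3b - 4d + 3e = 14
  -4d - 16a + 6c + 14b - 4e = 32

a = -1, b = -4, c = 4, d = -6, e = -6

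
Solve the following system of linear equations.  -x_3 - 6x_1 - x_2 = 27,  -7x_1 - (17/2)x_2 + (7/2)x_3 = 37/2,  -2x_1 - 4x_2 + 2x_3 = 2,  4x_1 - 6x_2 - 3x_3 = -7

Row-reduce:
R1 ← R1 / (-6).
R2 ← R2 + 7·R1.
R3 ← R3 + 2·R1.
R4 ← R4 − 4·R1.
R2 ← R2 / (-22/3).
R1 ← R1 − 1/6·R2.
R3 ← R3 + 11/3·R2.
R4 ← R4 + 20/3·R2.
Swap R3 and R4.
R3 ← R3 / (-87/11).
R1 ← R1 − 3/11·R3.
R2 ← R2 + 7/11·R3.
Row 4 reduces to 0 = -1/2, a contradiction. The system is inconsistent.

no solution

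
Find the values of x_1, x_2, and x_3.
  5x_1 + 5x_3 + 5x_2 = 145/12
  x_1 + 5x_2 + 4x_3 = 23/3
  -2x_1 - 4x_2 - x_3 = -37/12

x_1 = 2/3, x_2 = 0, x_3 = 7/4

Row-reduce the augmented matrix:
R1 ← R1 / (5).
R2 ← R2 − 1·R1.
R3 ← R3 + 2·R1.
R2 ← R2 / (4).
R1 ← R1 − 1·R2.
R3 ← R3 + 2·R2.
R3 ← R3 / (5/2).
R1 ← R1 − 1/4·R3.
R2 ← R2 − 3/4·R3.
Reading off the reduced rows gives x_1 = 2/3, x_2 = 0, x_3 = 7/4.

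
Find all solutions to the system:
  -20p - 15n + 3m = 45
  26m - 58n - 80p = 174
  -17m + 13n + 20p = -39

Row-reduce:
R1 ← R1 / (3).
R2 ← R2 − 26·R1.
R3 ← R3 + 17·R1.
R2 ← R2 / (72).
R1 ← R1 + 5·R2.
R3 ← R3 + 72·R2.
Rank is 2 with 3 unknowns, leaving p free.

infinitely many solutions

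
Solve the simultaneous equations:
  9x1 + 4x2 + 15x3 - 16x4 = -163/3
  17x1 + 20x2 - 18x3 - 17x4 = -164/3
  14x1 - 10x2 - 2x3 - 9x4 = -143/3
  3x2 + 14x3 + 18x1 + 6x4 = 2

Row-reduce the augmented matrix:
R1 ← R1 / (9).
R2 ← R2 − 17·R1.
R3 ← R3 − 14·R1.
R4 ← R4 − 18·R1.
R2 ← R2 / (112/9).
R1 ← R1 − 4/9·R2.
R3 ← R3 + 146/9·R2.
R4 ← R4 + 5·R2.
R3 ← R3 / (-4801/56).
R1 ← R1 − 93/28·R3.
R2 ← R2 + 417/112·R3.
R4 ← R4 + 3877/112·R3.
R4 ← R4 / (287461/9602).
R1 ← R1 + 4641/4801·R4.
R2 ← R2 + 3611/9602·R4.
R3 ← R3 + 1855/4801·R4.
Reading off the reduced rows gives x1 = -1, x2 = 2/3, x3 = 0, x4 = 3.

x1 = -1, x2 = 2/3, x3 = 0, x4 = 3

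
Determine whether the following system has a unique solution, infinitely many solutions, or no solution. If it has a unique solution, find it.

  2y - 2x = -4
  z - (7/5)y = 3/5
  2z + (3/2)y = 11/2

x = 3, y = 1, z = 2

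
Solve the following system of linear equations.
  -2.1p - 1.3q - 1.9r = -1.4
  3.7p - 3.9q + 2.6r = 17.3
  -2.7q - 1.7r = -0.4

Row-reduce the augmented matrix:
R1 ← R1 / (-21/10).
R2 ← R2 − 37/10·R1.
R2 ← R2 / (-130/21).
R1 ← R1 − 13/21·R2.
R3 ← R3 + 27/10·R2.
R3 ← R3 / (-17861/13000).
R1 ← R1 − 83/100·R3.
R2 ← R2 − 157/1300·R3.
Reading off the reduced rows gives p = -2, q = -3, r = 5.

p = -2, q = -3, r = 5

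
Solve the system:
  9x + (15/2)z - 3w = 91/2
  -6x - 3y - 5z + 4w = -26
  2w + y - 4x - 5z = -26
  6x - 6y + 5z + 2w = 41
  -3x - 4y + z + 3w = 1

Row-reduce:
R1 ← R1 / (9).
R2 ← R2 + 6·R1.
R3 ← R3 + 4·R1.
R4 ← R4 − 6·R1.
R5 ← R5 + 3·R1.
R2 ← R2 / (-3).
R3 ← R3 − 1·R2.
R4 ← R4 + 6·R2.
R5 ← R5 + 4·R2.
R3 ← R3 / (-5/3).
R1 ← R1 − 5/6·R3.
R5 ← R5 − 7/2·R3.
Swap R4 and R5.
R4 ← R4 / (32/15).
R1 ← R1 − 1/3·R4.
R2 ← R2 + 2/3·R4.
R3 ← R3 + 4/5·R4.
Row 5 reduces to 0 = 2, a contradiction. The system is inconsistent.

no solution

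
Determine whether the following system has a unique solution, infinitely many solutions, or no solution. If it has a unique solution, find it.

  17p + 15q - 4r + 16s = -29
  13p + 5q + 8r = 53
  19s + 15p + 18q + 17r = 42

infinitely many solutions

Row-reduce:
R1 ← R1 / (17).
R2 ← R2 − 13·R1.
R3 ← R3 − 15·R1.
R2 ← R2 / (-110/17).
R1 ← R1 − 15/17·R2.
R3 ← R3 − 81/17·R2.
R3 ← R3 / (1577/55).
R1 ← R1 − 14/11·R3.
R2 ← R2 + 94/55·R3.
Rank is 3 with 4 unknowns, leaving s free.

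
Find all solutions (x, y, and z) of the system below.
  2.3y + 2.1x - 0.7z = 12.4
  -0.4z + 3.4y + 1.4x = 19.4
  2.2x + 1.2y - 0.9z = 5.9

x = -1, y = 6, z = -1

Row-reduce the augmented matrix:
R1 ← R1 / (21/10).
R2 ← R2 − 7/5·R1.
R3 ← R3 − 11/5·R1.
R2 ← R2 / (28/15).
R1 ← R1 − 23/21·R2.
R3 ← R3 + 127/105·R2.
R3 ← R3 / (-121/980).
R1 ← R1 + 73/196·R3.
R2 ← R2 − 1/28·R3.
Reading off the reduced rows gives x = -1, y = 6, z = -1.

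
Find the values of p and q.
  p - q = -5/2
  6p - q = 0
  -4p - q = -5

p = 1/2, q = 3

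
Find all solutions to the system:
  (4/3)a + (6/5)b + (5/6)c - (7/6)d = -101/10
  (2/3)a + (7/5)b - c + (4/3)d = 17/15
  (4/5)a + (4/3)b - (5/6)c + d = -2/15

infinitely many solutions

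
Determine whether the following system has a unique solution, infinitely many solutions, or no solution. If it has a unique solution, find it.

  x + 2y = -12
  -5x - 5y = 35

x = -2, y = -5

From equation 1: x = -12 − 2·y.
Substitute into equation 2 and solve: y = -5.
Then x = -2.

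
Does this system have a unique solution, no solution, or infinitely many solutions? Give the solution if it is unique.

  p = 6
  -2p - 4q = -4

Row-reduce the augmented matrix:
R2 ← R2 + 2·R1.
R2 ← R2 / (-4).
Reading off the reduced rows gives p = 6, q = -2.

p = 6, q = -2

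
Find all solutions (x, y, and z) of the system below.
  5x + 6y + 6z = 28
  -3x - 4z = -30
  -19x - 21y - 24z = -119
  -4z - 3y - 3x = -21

Row-reduce the augmented matrix:
R1 ← R1 / (5).
R2 ← R2 + 3·R1.
R3 ← R3 + 19·R1.
R4 ← R4 + 3·R1.
R2 ← R2 / (18/5).
R1 ← R1 − 6/5·R2.
R3 ← R3 − 9/5·R2.
R4 ← R4 − 3/5·R2.
R3 ← R3 / (-1).
R1 ← R1 − 4/3·R3.
R2 ← R2 + 1/9·R3.
R4 ← R4 + 1/3·R3.
R4 reduces to 0 = 0, so the extra equation is consistent.
Reading off the reduced rows gives x = 2, y = -3, z = 6.

x = 2, y = -3, z = 6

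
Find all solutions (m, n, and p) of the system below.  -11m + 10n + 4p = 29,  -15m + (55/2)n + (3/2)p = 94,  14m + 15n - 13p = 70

no solution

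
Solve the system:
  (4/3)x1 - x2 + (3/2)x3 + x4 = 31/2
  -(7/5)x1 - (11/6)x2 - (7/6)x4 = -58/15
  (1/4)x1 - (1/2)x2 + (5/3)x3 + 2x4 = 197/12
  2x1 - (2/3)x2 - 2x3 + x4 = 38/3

Row-reduce the augmented matrix:
R1 ← R1 / (4/3).
R2 ← R2 + 7/5·R1.
R3 ← R3 − 1/4·R1.
R4 ← R4 − 2·R1.
R2 ← R2 / (-173/60).
R1 ← R1 + 3/4·R2.
R3 ← R3 + 5/16·R2.
R4 ← R4 − 5/6·R2.
R3 ← R3 / (10087/8304).
R1 ← R1 − 495/692·R3.
R2 ← R2 + 189/346·R3.
R4 ← R4 + 1313/346·R3.
R4 ← R4 / (156391/30261).
R1 ← R1 + 270/917·R4.
R2 ← R2 − 1241/1441·R4.
R3 ← R3 − 15156/10087·R4.
Reading off the reduced rows gives x1 = 3, x2 = -4, x3 = 1, x4 = 6.

x1 = 3, x2 = -4, x3 = 1, x4 = 6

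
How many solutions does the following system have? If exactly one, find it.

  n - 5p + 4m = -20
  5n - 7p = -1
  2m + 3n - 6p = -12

no solution

Row-reduce:
R1 ← R1 / (4).
R3 ← R3 − 2·R1.
R2 ← R2 / (5).
R1 ← R1 − 1/4·R2.
R3 ← R3 − 5/2·R2.
Row 3 reduces to 0 = -3/2, a contradiction. The system is inconsistent.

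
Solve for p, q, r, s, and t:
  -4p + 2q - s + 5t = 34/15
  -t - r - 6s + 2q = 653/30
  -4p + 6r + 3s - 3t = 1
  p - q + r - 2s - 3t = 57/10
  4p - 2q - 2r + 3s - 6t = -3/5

p = -2, q = 14/5, r = -3/2, s = -2, t = -8/3

Row-reduce the augmented matrix:
R1 ← R1 / (-4).
R3 ← R3 + 4·R1.
R4 ← R4 − 1·R1.
R5 ← R5 − 4·R1.
R2 ← R2 / (2).
R1 ← R1 + 1/2·R2.
R3 ← R3 + 2·R2.
R4 ← R4 + 1/2·R2.
R3 ← R3 / (5).
R1 ← R1 + 1/4·R3.
R2 ← R2 + 1/2·R3.
R4 ← R4 − 3/4·R3.
R5 ← R5 + 2·R3.
R4 ← R4 / (-69/20).
R1 ← R1 + 27/20·R4.
R2 ← R2 + 16/5·R4.
R3 ← R3 + 2/5·R4.
R5 ← R5 − 6/5·R4.
R5 ← R5 / (-111/23).
R1 ← R1 + 39/23·R5.
R2 ← R2 + 55/69·R5.
R3 ← R3 + 119/69·R5.
R4 ← R4 − 13/69·R5.
Reading off the reduced rows gives p = -2, q = 14/5, r = -3/2, s = -2, t = -8/3.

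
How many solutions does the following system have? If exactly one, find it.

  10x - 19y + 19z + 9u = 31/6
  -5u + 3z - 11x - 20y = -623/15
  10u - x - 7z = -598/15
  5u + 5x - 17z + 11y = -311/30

x = 8/3, y = 3/2, z = 8/5, u = -13/5

Row-reduce the augmented matrix:
R1 ← R1 / (10).
R2 ← R2 + 11·R1.
R3 ← R3 + 1·R1.
R4 ← R4 − 5·R1.
R2 ← R2 / (-409/10).
R1 ← R1 + 19/10·R2.
R3 ← R3 + 19/10·R2.
R4 ← R4 − 41/2·R2.
R3 ← R3 / (-2540/409).
R1 ← R1 − 323/409·R3.
R2 ← R2 + 239/409·R3.
R4 ← R4 + 5939/409·R3.
R4 ← R4 / (-11175/508).
R1 ← R1 − 1031/508·R4.
R2 ← R2 + 571/508·R4.
R3 ← R3 + 873/508·R4.
Reading off the reduced rows gives x = 8/3, y = 3/2, z = 8/5, u = -13/5.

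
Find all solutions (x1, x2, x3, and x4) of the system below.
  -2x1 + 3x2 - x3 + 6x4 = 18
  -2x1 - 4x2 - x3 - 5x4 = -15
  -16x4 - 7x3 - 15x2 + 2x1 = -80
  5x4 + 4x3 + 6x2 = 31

infinitely many solutions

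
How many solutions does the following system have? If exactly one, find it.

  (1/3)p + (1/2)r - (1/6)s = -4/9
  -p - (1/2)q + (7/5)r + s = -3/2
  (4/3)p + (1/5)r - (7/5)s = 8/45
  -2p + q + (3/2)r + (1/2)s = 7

Row-reduce the augmented matrix:
R1 ← R1 / (1/3).
R2 ← R2 + 1·R1.
R3 ← R3 − 4/3·R1.
R4 ← R4 + 2·R1.
R2 ← R2 / (-1/2).
R4 ← R4 − 1·R2.
R3 ← R3 / (-9/5).
R1 ← R1 − 3/2·R3.
R2 ← R2 + 29/5·R3.
R4 ← R4 − 103/10·R3.
R4 ← R4 / (-499/135).
R1 ← R1 + 10/9·R4.
R2 ← R2 − 184/135·R4.
R3 ← R3 − 11/27·R4.
Reading off the reduced rows gives p = -8/3, q = 3, r = 0, s = -8/3.

p = -8/3, q = 3, r = 0, s = -8/3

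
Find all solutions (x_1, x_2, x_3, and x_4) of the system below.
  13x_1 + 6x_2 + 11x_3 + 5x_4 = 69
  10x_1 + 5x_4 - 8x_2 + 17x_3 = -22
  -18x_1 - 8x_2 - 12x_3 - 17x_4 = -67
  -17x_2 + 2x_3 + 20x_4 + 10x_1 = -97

x_1 = 5, x_2 = 5, x_3 = -1, x_4 = -3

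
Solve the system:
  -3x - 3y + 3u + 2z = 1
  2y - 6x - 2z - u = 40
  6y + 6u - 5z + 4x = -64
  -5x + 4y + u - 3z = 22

Row-reduce the augmented matrix:
R1 ← R1 / (-3).
R2 ← R2 + 6·R1.
R3 ← R3 − 4·R1.
R4 ← R4 + 5·R1.
R2 ← R2 / (8).
R1 ← R1 − 1·R2.
R3 ← R3 − 2·R2.
R4 ← R4 − 9·R2.
R3 ← R3 / (-5/6).
R1 ← R1 − 1/12·R3.
R2 ← R2 + 3/4·R3.
R4 ← R4 − 5/12·R3.
R4 ← R4 / (39/4).
R1 ← R1 − 21/20·R4.
R2 ← R2 + 229/20·R4.
R3 ← R3 + 141/10·R4.
Reading off the reduced rows gives x = -6, y = 1, z = 2, u = -6.

x = -6, y = 1, z = 2, u = -6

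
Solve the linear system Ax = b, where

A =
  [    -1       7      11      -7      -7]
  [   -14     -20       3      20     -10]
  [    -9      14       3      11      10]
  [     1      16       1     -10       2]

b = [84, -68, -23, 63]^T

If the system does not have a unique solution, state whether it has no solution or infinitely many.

infinitely many solutions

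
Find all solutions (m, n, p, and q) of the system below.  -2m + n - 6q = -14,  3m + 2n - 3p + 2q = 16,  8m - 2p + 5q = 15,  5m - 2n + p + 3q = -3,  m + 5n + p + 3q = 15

no solution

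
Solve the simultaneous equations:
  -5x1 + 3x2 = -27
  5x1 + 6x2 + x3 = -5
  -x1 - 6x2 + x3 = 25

Row-reduce the augmented matrix:
R1 ← R1 / (-5).
R2 ← R2 − 5·R1.
R3 ← R3 + 1·R1.
R2 ← R2 / (9).
R1 ← R1 + 3/5·R2.
R3 ← R3 + 33/5·R2.
R3 ← R3 / (26/15).
R1 ← R1 − 1/15·R3.
R2 ← R2 − 1/9·R3.
Reading off the reduced rows gives x1 = 3, x2 = -4, x3 = 4.

x1 = 3, x2 = -4, x3 = 4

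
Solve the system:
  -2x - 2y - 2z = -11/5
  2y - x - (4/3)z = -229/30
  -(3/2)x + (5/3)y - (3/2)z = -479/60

Row-reduce the augmented matrix:
R1 ← R1 / (-2).
R2 ← R2 + 1·R1.
R3 ← R3 + 3/2·R1.
R2 ← R2 / (3).
R1 ← R1 − 1·R2.
R3 ← R3 − 19/6·R2.
R3 ← R3 / (19/54).
R1 ← R1 − 10/9·R3.
R2 ← R2 + 1/9·R3.
Reading off the reduced rows gives x = 3/2, y = -2, z = 8/5.

x = 3/2, y = -2, z = 8/5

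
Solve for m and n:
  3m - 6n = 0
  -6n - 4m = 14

Row-reduce the augmented matrix:
R1 ← R1 / (3).
R2 ← R2 + 4·R1.
R2 ← R2 / (-14).
R1 ← R1 + 2·R2.
Reading off the reduced rows gives m = -2, n = -1.

m = -2, n = -1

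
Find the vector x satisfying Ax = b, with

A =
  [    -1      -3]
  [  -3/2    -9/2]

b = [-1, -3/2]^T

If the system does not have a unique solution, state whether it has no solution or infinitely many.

Row-reduce:
R1 ← R1 / (-1).
R2 ← R2 + 3/2·R1.
Rank is 1 with 2 unknowns, leaving x_2 free.

infinitely many solutions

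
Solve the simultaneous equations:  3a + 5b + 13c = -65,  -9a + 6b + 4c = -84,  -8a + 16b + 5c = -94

a = 6, b = -1, c = -6

Row-reduce the augmented matrix:
R1 ← R1 / (3).
R2 ← R2 + 9·R1.
R3 ← R3 + 8·R1.
R2 ← R2 / (21).
R1 ← R1 − 5/3·R2.
R3 ← R3 − 88/3·R2.
R3 ← R3 / (-1285/63).
R1 ← R1 − 58/63·R3.
R2 ← R2 − 43/21·R3.
Reading off the reduced rows gives a = 6, b = -1, c = -6.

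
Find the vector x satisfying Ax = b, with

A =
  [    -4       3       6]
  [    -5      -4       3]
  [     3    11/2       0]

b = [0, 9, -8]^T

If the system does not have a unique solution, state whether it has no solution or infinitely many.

Row-reduce:
R1 ← R1 / (-4).
R2 ← R2 + 5·R1.
R3 ← R3 − 3·R1.
R2 ← R2 / (-31/4).
R1 ← R1 + 3/4·R2.
R3 ← R3 − 31/4·R2.
Row 3 reduces to 0 = 1, a contradiction. The system is inconsistent.

no solution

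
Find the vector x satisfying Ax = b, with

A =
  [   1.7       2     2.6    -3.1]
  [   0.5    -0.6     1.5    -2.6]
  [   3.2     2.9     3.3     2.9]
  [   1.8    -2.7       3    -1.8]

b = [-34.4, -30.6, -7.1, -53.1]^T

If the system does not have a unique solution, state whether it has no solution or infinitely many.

x_1 = -6, x_2 = 5, x_3 = -6, x_4 = 6

Row-reduce the augmented matrix:
R1 ← R1 / (17/10).
R2 ← R2 − 1/2·R1.
R3 ← R3 − 16/5·R1.
R4 ← R4 − 9/5·R1.
R2 ← R2 / (-101/85).
R1 ← R1 − 20/17·R2.
R3 ← R3 + 147/170·R2.
R4 ← R4 + 819/170·R2.
R3 ← R3 / (-4301/2020).
R1 ← R1 − 228/101·R3.
R2 ← R2 + 125/202·R3.
R4 ← R4 + 5523/2020·R3.
R4 ← R4 / (-19215/4301).
R1 ← R1 − 30403/4301·R4.
R2 ← R2 + 6344/4301·R4.
R3 ← R3 + 20127/4301·R4.
Reading off the reduced rows gives x_1 = -6, x_2 = 5, x_3 = -6, x_4 = 6.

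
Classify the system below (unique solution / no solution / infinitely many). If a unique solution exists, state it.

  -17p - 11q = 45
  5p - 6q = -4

p = -2, q = -1

Row-reduce the augmented matrix:
R1 ← R1 / (-17).
R2 ← R2 − 5·R1.
R2 ← R2 / (-157/17).
R1 ← R1 − 11/17·R2.
Reading off the reduced rows gives p = -2, q = -1.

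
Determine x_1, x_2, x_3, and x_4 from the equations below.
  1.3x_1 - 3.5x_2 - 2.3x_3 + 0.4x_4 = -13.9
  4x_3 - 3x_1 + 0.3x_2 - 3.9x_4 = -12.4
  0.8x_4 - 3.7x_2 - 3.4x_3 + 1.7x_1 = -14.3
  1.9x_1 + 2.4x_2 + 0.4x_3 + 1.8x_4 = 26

Row-reduce the augmented matrix:
R1 ← R1 / (13/10).
R2 ← R2 + 3·R1.
R3 ← R3 − 17/10·R1.
R4 ← R4 − 19/10·R1.
R2 ← R2 / (-1011/130).
R1 ← R1 + 35/13·R2.
R3 ← R3 − 57/65·R2.
R4 ← R4 − 977/130·R2.
R3 ← R3 / (-1819/3370).
R1 ← R1 + 1331/1011·R3.
R2 ← R2 − 170/1011·R3.
R4 ← R4 − 25253/10110·R3.
R4 ← R4 / (-35167/18190).
R1 ← R1 − 2695/1819·R4.
R2 ← R2 − 39/107·R4.
R3 ← R3 − 198/1819·R4.
Reading off the reduced rows gives x_1 = 6, x_2 = 5, x_3 = 2, x_4 = 1.

x_1 = 6, x_2 = 5, x_3 = 2, x_4 = 1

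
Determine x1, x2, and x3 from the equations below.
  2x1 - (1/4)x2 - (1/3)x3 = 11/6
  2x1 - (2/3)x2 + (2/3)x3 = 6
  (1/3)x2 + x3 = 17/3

x1 = 2, x2 = 2, x3 = 5

Row-reduce the augmented matrix:
R1 ← R1 / (2).
R2 ← R2 − 2·R1.
R2 ← R2 / (-5/12).
R1 ← R1 + 1/8·R2.
R3 ← R3 − 1/3·R2.
R3 ← R3 / (9/5).
R1 ← R1 + 7/15·R3.
R2 ← R2 + 12/5·R3.
Reading off the reduced rows gives x1 = 2, x2 = 2, x3 = 5.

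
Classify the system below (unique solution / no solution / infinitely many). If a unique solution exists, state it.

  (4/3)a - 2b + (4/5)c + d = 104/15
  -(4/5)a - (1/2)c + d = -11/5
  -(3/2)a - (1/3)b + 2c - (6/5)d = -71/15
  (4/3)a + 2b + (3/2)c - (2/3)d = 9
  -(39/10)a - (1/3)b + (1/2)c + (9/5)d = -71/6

Row-reduce:
R1 ← R1 / (4/3).
R2 ← R2 + 4/5·R1.
R3 ← R3 + 3/2·R1.
R4 ← R4 − 4/3·R1.
R5 ← R5 + 39/10·R1.
R2 ← R2 / (-6/5).
R1 ← R1 + 3/2·R2.
R3 ← R3 + 31/12·R2.
R4 ← R4 − 4·R2.
R5 ← R5 + 371/60·R2.
R3 ← R3 / (2119/720).
R1 ← R1 − 5/8·R3.
R2 ← R2 − 1/60·R3.
R4 ← R4 − 19/30·R3.
R5 ← R5 − 2119/720·R3.
R4 ← R4 / (140618/31785).
R1 ← R1 + 1065/2119·R4.
R2 ← R2 + 27831/21190·R4.
R3 ← R3 + 2534/2119·R4.
Row 5 reduces to 0 = -1/2, a contradiction. The system is inconsistent.

no solution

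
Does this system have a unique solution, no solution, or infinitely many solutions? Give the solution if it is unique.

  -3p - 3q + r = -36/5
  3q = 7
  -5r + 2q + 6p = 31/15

p = 2/5, q = 7/3, r = 1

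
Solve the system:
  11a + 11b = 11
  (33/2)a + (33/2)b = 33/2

infinitely many solutions

Row-reduce:
R1 ← R1 / (11).
R2 ← R2 − 33/2·R1.
Rank is 1 with 2 unknowns, leaving b free.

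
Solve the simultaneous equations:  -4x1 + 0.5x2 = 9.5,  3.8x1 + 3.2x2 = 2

Row-reduce the augmented matrix:
R1 ← R1 / (-4).
R2 ← R2 − 19/5·R1.
R2 ← R2 / (147/40).
R1 ← R1 + 1/8·R2.
Reading off the reduced rows gives x1 = -2, x2 = 3.

x1 = -2, x2 = 3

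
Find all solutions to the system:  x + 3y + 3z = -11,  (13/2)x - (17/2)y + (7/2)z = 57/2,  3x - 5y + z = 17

Row-reduce:
R2 ← R2 − 13/2·R1.
R3 ← R3 − 3·R1.
R2 ← R2 / (-28).
R1 ← R1 − 3·R2.
R3 ← R3 + 14·R2.
Rank is 2 with 3 unknowns, leaving z free.

infinitely many solutions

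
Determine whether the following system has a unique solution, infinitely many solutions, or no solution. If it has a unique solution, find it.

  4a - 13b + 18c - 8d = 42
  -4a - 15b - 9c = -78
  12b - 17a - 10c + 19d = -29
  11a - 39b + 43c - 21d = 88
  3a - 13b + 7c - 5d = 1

Row-reduce:
R1 ← R1 / (4).
R2 ← R2 + 4·R1.
R3 ← R3 + 17·R1.
R4 ← R4 − 11·R1.
R5 ← R5 − 3·R1.
R2 ← R2 / (-28).
R1 ← R1 + 13/4·R2.
R3 ← R3 + 173/4·R2.
R4 ← R4 + 13/4·R2.
R5 ← R5 + 13/4·R2.
R3 ← R3 / (5891/112).
R1 ← R1 − 387/112·R3.
R2 ← R2 + 9/28·R3.
R4 ← R4 + 845/112·R3.
R5 ← R5 + 845/112·R3.
R4 ← R4 / (9128/5891).
R1 ← R1 + 123/137·R4.
R2 ← R2 − 1588/5891·R4.
R3 ← R3 + 296/5891·R4.
R5 ← R5 − 9128/5891·R4.
Row 5 reduces to 0 = -3, a contradiction. The system is inconsistent.

no solution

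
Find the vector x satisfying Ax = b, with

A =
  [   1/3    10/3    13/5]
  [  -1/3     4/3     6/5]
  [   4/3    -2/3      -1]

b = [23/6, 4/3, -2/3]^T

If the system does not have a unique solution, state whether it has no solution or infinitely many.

Row-reduce:
R1 ← R1 / (1/3).
R2 ← R2 + 1/3·R1.
R3 ← R3 − 4/3·R1.
R2 ← R2 / (14/3).
R1 ← R1 − 10·R2.
R3 ← R3 + 14·R2.
Row 3 reduces to 0 = -1/2, a contradiction. The system is inconsistent.

no solution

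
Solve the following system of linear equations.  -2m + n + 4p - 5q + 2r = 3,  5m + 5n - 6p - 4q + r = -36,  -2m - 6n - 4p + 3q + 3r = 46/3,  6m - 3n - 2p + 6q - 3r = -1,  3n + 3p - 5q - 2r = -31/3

Row-reduce the augmented matrix:
R1 ← R1 / (-2).
R2 ← R2 − 5·R1.
R3 ← R3 + 2·R1.
R4 ← R4 − 6·R1.
R2 ← R2 / (15/2).
R1 ← R1 + 1/2·R2.
R3 ← R3 + 7·R2.
R5 ← R5 − 3·R2.
R3 ← R3 / (-64/15).
R1 ← R1 + 26/15·R3.
R2 ← R2 − 8/15·R3.
R4 ← R4 − 10·R3.
R5 ← R5 − 7/5·R3.
R4 ← R4 / (-843/32).
R1 ← R1 − 141/32·R4.
R2 ← R2 + 25/8·R4.
R3 ← R3 − 111/64·R4.
R5 ← R5 + 53/64·R4.
R5 ← R5 / (-791/281).
R1 ← R1 + 54/281·R5.
R2 ← R2 + 159/281·R5.
R3 ← R3 + 93/281·R5.
R4 ← R4 + 197/281·R5.
Reading off the reduced rows gives m = -5/3, n = -2, p = 2, q = 5/3, r = 1.

m = -5/3, n = -2, p = 2, q = 5/3, r = 1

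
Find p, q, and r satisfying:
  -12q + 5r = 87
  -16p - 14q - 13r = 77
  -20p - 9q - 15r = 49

p = -2, q = -6, r = 3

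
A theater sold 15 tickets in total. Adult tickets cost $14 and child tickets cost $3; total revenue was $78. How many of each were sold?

adult tickets: 3, child tickets: 12

Let a = adult tickets, c = child tickets.
  a + c = 15
  14a + 3c = 78
Row-reduce the augmented matrix:
R2 ← R2 − 14·R1.
R2 ← R2 / (-11).
R1 ← R1 − 1·R2.
Reading off the reduced rows gives a = 3, c = 12.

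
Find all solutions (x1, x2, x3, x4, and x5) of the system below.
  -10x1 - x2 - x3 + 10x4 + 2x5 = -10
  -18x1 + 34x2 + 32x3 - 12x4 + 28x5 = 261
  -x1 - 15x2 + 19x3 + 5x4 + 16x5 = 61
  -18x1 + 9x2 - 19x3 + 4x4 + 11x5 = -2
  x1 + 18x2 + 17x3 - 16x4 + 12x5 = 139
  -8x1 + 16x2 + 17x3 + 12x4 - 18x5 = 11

no solution

Row-reduce:
R1 ← R1 / (-10).
R2 ← R2 + 18·R1.
R3 ← R3 + 1·R1.
R4 ← R4 + 18·R1.
R5 ← R5 − 1·R1.
R6 ← R6 + 8·R1.
R2 ← R2 / (179/5).
R1 ← R1 − 1/10·R2.
R3 ← R3 + 149/10·R2.
R4 ← R4 − 54/5·R2.
R5 ← R5 − 179/10·R2.
R6 ← R6 − 84/5·R2.
R3 ← R3 / (5937/179).
R1 ← R1 − 1/179·R3.
R2 ← R2 − 169/179·R3.
R4 ← R4 + 4904/179·R3.
R6 ← R6 − 347/179·R3.
R4 ← R4 / (-71002/5937).
R1 ← R1 + 5431/5937·R4.
R2 ← R2 + 3541/5937·R4.
R3 ← R3 + 1519/5937·R4.
R6 ← R6 − 110275/5937·R4.
Swap R5 and R6.
R5 ← R5 / (56183/71002).
R1 ← R1 + 135999/71002·R5.
R2 ← R2 + 80121/71002·R5.
R3 ← R3 − 22937/71002·R5.
R4 ← R4 + 127517/71002·R5.
Row 6 reduces to 0 = -3/2, a contradiction. The system is inconsistent.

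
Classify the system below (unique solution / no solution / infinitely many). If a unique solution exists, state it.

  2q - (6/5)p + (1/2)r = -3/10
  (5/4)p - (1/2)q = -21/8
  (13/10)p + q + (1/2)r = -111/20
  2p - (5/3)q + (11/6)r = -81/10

Row-reduce the augmented matrix:
R1 ← R1 / (-6/5).
R2 ← R2 − 5/4·R1.
R3 ← R3 − 13/10·R1.
R4 ← R4 − 2·R1.
R2 ← R2 / (19/12).
R1 ← R1 + 5/3·R2.
R3 ← R3 − 19/6·R2.
R4 ← R4 − 5/3·R2.
Swap R3 and R4.
R3 ← R3 / (161/76).
R1 ← R1 − 5/38·R3.
R2 ← R2 − 25/76·R3.
R4 reduces to 0 = 0, so the extra equation is consistent.
Reading off the reduced rows gives p = -5/2, q = -1, r = -13/5.

p = -5/2, q = -1, r = -13/5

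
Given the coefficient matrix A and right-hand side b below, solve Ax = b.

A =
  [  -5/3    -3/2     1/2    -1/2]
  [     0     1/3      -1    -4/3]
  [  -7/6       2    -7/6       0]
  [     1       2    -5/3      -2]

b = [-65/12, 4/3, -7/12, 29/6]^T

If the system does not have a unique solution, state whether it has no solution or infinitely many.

Row-reduce the augmented matrix:
R1 ← R1 / (-5/3).
R3 ← R3 + 7/6·R1.
R4 ← R4 − 1·R1.
R2 ← R2 / (1/3).
R1 ← R1 − 9/10·R2.
R3 ← R3 − 61/20·R2.
R4 ← R4 − 11/10·R2.
R3 ← R3 / (229/30).
R1 ← R1 − 12/5·R3.
R2 ← R2 + 3·R3.
R4 ← R4 − 29/15·R3.
R4 ← R4 / (-247/229).
R1 ← R1 + 21/458·R4.
R2 ← R2 − 427/458·R4.
R3 ← R3 − 753/458·R4.
Reading off the reduced rows gives x_1 = 5/2, x_2 = 0, x_3 = -2, x_4 = 1/2.

x_1 = 5/2, x_2 = 0, x_3 = -2, x_4 = 1/2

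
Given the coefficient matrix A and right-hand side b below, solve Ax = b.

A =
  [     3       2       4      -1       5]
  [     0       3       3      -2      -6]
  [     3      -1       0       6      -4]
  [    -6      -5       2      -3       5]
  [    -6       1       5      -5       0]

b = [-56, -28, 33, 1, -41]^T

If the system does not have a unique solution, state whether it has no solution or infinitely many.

x_1 = -3, x_2 = -4, x_3 = -6, x_4 = 5, x_5 = -2

Row-reduce the augmented matrix:
R1 ← R1 / (3).
R3 ← R3 − 3·R1.
R4 ← R4 + 6·R1.
R5 ← R5 + 6·R1.
R2 ← R2 / (3).
R1 ← R1 − 2/3·R2.
R3 ← R3 + 3·R2.
R4 ← R4 + 1·R2.
R5 ← R5 − 5·R2.
R3 ← R3 / (-1).
R1 ← R1 − 2/3·R3.
R2 ← R2 − 1·R3.
R4 ← R4 − 11·R3.
R5 ← R5 − 8·R3.
R4 ← R4 / (148/3).
R1 ← R1 − 31/9·R4.
R2 ← R2 − 13/3·R4.
R3 ← R3 + 5·R4.
R5 ← R5 − 109/3·R4.
R5 ← R5 / (442/37).
R1 ← R1 − 401/111·R5.
R2 ← R2 + 135/37·R5.
R3 ← R3 + 15/37·R5.
R4 ← R4 + 114/37·R5.
Reading off the reduced rows gives x_1 = -3, x_2 = -4, x_3 = -6, x_4 = 5, x_5 = -2.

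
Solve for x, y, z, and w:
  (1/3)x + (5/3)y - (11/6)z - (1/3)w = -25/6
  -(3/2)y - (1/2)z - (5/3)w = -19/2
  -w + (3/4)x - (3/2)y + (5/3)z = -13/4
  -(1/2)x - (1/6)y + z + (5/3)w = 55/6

x = -3, y = 2, z = 3, w = 3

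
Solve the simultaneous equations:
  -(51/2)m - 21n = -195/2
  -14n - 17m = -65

Row-reduce:
R1 ← R1 / (-51/2).
R2 ← R2 + 17·R1.
Rank is 1 with 2 unknowns, leaving n free.

infinitely many solutions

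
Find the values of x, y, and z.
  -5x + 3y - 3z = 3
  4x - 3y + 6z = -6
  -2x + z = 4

x = -3, y = -6, z = -2

Row-reduce the augmented matrix:
R1 ← R1 / (-5).
R2 ← R2 − 4·R1.
R3 ← R3 + 2·R1.
R2 ← R2 / (-3/5).
R1 ← R1 + 3/5·R2.
R3 ← R3 + 6/5·R2.
R3 ← R3 / (-5).
R1 ← R1 + 3·R3.
R2 ← R2 + 6·R3.
Reading off the reduced rows gives x = -3, y = -6, z = -2.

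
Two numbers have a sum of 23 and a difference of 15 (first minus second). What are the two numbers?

Let x = first number, y = second number.
  x + y = 23
  -y + x = 15
Row-reduce the augmented matrix:
R2 ← R2 − 1·R1.
R2 ← R2 / (-2).
R1 ← R1 − 1·R2.
Reading off the reduced rows gives x = 19, y = 4.

first number: 19, second number: 4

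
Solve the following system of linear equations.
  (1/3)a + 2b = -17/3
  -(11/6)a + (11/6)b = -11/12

a = -2, b = -5/2

Row-reduce the augmented matrix:
R1 ← R1 / (1/3).
R2 ← R2 + 11/6·R1.
R2 ← R2 / (77/6).
R1 ← R1 − 6·R2.
Reading off the reduced rows gives a = -2, b = -5/2.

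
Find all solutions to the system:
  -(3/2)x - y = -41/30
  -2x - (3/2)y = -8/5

x = 9/5, y = -4/3

From equation 1: y = 41/30 − 3/2·x.
Substitute into equation 2 and solve: x = 9/5.
Then y = -4/3.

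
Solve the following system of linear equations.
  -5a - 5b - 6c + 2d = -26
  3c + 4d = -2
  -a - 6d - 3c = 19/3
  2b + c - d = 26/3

Row-reduce the augmented matrix:
R1 ← R1 / (-5).
R3 ← R3 + 1·R1.
Swap R2 and R3.
R1 ← R1 − 1·R2.
R4 ← R4 − 2·R2.
R3 ← R3 / (3).
R1 ← R1 − 3·R3.
R2 ← R2 + 9/5·R3.
R4 ← R4 − 23/5·R3.
R4 ← R4 / (17/3).
R1 ← R1 − 2·R4.
R2 ← R2 + 4·R4.
R3 ← R3 − 4/3·R4.
Reading off the reduced rows gives a = -1/3, b = 7/3, c = 2, d = -2.

a = -1/3, b = 7/3, c = 2, d = -2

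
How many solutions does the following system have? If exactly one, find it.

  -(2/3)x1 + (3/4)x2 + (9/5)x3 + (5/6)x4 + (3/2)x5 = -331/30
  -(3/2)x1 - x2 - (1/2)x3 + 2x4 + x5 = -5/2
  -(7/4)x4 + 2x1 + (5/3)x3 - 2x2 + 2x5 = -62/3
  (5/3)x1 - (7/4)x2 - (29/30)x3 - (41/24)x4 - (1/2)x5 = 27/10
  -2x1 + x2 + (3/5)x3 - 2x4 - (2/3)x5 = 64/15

Row-reduce:
R1 ← R1 / (-2/3).
R2 ← R2 + 3/2·R1.
R3 ← R3 − 2·R1.
R4 ← R4 − 5/3·R1.
R5 ← R5 + 2·R1.
R2 ← R2 / (-43/16).
R1 ← R1 + 9/8·R2.
R3 ← R3 − 1/4·R2.
R4 ← R4 − 1/8·R2.
R5 ← R5 + 5/4·R2.
R3 ← R3 / (857/129).
R1 ← R1 + 171/215·R3.
R2 ← R2 − 364/215·R3.
R4 ← R4 − 857/258·R3.
R5 ← R5 + 577/215·R3.
Swap R4 and R5.
R4 ← R4 / (-72853/17140).
R1 ← R1 + 20759/17140·R4.
R2 ← R2 + 1031/4285·R4.
R3 ← R3 − 393/3428·R4.
Row 5 reduces to 0 = 2, a contradiction. The system is inconsistent.

no solution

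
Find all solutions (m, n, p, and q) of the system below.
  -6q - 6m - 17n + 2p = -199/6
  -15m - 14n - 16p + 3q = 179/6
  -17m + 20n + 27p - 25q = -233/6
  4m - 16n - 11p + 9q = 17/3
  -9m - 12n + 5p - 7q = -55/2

Row-reduce the augmented matrix:
R1 ← R1 / (-6).
R2 ← R2 + 15·R1.
R3 ← R3 + 17·R1.
R4 ← R4 − 4·R1.
R5 ← R5 + 9·R1.
R2 ← R2 / (57/2).
R1 ← R1 − 17/6·R2.
R3 ← R3 − 409/6·R2.
R4 ← R4 + 82/3·R2.
R5 ← R5 − 27/2·R2.
R3 ← R3 / (4079/57).
R1 ← R1 − 100/57·R3.
R2 ← R2 + 14/19·R3.
R4 ← R4 + 1699/57·R3.
R5 ← R5 − 227/19·R3.
R4 ← R4 / (4073/4079).
R1 ← R1 − 1885/4079·R4.
R2 ← R2 − 432/4079·R4.
R3 ← R3 + 2910/4079·R4.
R5 ← R5 − 8146/4079·R4.
R5 reduces to 0 = 0, so the extra equation is consistent.
Reading off the reduced rows gives m = -3/2, n = 3/2, p = -4/3, q = 7/3.

m = -3/2, n = 3/2, p = -4/3, q = 7/3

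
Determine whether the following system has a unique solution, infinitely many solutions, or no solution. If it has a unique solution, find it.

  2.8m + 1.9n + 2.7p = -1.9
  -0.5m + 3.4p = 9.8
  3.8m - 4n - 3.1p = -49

Row-reduce the augmented matrix:
R1 ← R1 / (14/5).
R2 ← R2 + 1/2·R1.
R3 ← R3 − 19/5·R1.
R2 ← R2 / (19/56).
R1 ← R1 − 19/28·R2.
R3 ← R3 + 921/140·R2.
R3 ← R3 / (65083/950).
R1 ← R1 + 34/5·R3.
R2 ← R2 − 1087/95·R3.
Reading off the reduced rows gives m = -6, n = 5, p = 2.

m = -6, n = 5, p = 2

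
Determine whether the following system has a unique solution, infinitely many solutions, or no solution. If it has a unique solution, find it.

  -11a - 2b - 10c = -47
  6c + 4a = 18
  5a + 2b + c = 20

infinitely many solutions

Row-reduce:
R1 ← R1 / (-11).
R2 ← R2 − 4·R1.
R3 ← R3 − 5·R1.
R2 ← R2 / (-8/11).
R1 ← R1 − 2/11·R2.
R3 ← R3 − 12/11·R2.
Rank is 2 with 3 unknowns, leaving c free.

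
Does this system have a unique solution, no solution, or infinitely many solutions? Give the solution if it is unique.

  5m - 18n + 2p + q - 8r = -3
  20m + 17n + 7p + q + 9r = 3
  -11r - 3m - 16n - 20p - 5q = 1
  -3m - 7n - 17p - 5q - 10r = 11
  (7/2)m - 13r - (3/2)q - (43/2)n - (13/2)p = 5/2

Row-reduce:
R1 ← R1 / (5).
R2 ← R2 − 20·R1.
R3 ← R3 + 3·R1.
R4 ← R4 + 3·R1.
R5 ← R5 − 7/2·R1.
R2 ← R2 / (89).
R1 ← R1 + 18/5·R2.
R3 ← R3 + 134/5·R2.
R4 ← R4 + 89/5·R2.
R5 ← R5 + 89/10·R2.
R3 ← R3 / (-1700/89).
R1 ← R1 − 32/89·R3.
R2 ← R2 + 1/89·R3.
R4 ← R4 + 16·R3.
R5 ← R5 + 8·R3.
R4 ← R4 / (-237/425).
R1 ← R1 + 9/425·R4.
R2 ← R2 + 13/425·R4.
R3 ← R3 − 118/425·R4.
R5 ← R5 + 237/850·R4.
Rank is 4 with 5 unknowns, leaving r free.

infinitely many solutions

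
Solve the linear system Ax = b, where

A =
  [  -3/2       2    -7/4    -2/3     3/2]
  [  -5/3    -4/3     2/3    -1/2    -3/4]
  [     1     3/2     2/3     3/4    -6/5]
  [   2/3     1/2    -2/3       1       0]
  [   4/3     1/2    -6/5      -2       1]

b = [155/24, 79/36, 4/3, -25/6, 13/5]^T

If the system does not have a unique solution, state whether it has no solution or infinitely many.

x_1 = -7/4, x_2 = 8/3, x_3 = 2, x_4 = -3, x_5 = 0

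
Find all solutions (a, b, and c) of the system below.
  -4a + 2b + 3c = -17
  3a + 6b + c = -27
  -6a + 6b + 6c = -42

a = 0, b = -4, c = -3

Row-reduce the augmented matrix:
R1 ← R1 / (-4).
R2 ← R2 − 3·R1.
R3 ← R3 + 6·R1.
R2 ← R2 / (15/2).
R1 ← R1 + 1/2·R2.
R3 ← R3 − 3·R2.
R3 ← R3 / (1/5).
R1 ← R1 + 8/15·R3.
R2 ← R2 − 13/30·R3.
Reading off the reduced rows gives a = 0, b = -4, c = -3.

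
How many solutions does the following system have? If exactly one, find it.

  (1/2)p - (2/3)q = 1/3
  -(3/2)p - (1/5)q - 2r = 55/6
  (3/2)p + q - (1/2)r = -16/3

p = -8/3, q = -5/2, r = -7/3

Row-reduce the augmented matrix:
R1 ← R1 / (1/2).
R2 ← R2 + 3/2·R1.
R3 ← R3 − 3/2·R1.
R2 ← R2 / (-11/5).
R1 ← R1 + 4/3·R2.
R3 ← R3 − 3·R2.
R3 ← R3 / (-71/22).
R1 ← R1 − 40/33·R3.
R2 ← R2 − 10/11·R3.
Reading off the reduced rows gives p = -8/3, q = -5/2, r = -7/3.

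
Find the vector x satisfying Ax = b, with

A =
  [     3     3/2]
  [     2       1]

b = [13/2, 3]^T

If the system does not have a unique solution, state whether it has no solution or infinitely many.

Row-reduce:
R1 ← R1 / (3).
R2 ← R2 − 2·R1.
Row 2 reduces to 0 = -4/3, a contradiction. The system is inconsistent.

no solution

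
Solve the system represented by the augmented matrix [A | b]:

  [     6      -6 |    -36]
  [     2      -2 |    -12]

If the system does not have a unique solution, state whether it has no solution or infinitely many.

Row-reduce:
R1 ← R1 / (6).
R2 ← R2 − 2·R1.
Rank is 1 with 2 unknowns, leaving x_2 free.

infinitely many solutions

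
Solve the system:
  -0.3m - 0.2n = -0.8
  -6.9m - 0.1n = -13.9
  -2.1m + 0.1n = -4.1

m = 2, n = 1

Row-reduce the augmented matrix:
R1 ← R1 / (-3/10).
R2 ← R2 + 69/10·R1.
R3 ← R3 + 21/10·R1.
R2 ← R2 / (9/2).
R1 ← R1 − 2/3·R2.
R3 ← R3 − 3/2·R2.
R3 reduces to 0 = 0, so the extra equation is consistent.
Reading off the reduced rows gives m = 2, n = 1.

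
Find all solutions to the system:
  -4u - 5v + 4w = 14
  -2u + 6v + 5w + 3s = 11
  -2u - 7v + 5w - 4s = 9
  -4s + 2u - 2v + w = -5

infinitely many solutions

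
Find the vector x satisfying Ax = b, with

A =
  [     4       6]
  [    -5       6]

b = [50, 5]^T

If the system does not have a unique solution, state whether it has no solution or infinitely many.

Row-reduce the augmented matrix:
R1 ← R1 / (4).
R2 ← R2 + 5·R1.
R2 ← R2 / (27/2).
R1 ← R1 − 3/2·R2.
Reading off the reduced rows gives x_1 = 5, x_2 = 5.

x_1 = 5, x_2 = 5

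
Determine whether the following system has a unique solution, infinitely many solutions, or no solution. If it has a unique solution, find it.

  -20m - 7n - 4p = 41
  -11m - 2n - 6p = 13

Row-reduce:
R1 ← R1 / (-20).
R2 ← R2 + 11·R1.
R2 ← R2 / (37/20).
R1 ← R1 − 7/20·R2.
Rank is 2 with 3 unknowns, leaving p free.

infinitely many solutions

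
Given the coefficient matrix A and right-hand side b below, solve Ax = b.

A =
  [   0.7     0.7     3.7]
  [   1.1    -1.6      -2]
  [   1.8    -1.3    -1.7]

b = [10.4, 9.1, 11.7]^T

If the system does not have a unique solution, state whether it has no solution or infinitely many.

x_1 = 5, x_2 = -6, x_3 = 3

Row-reduce the augmented matrix:
R1 ← R1 / (7/10).
R2 ← R2 − 11/10·R1.
R3 ← R3 − 9/5·R1.
R2 ← R2 / (-27/10).
R1 ← R1 − 1·R2.
R3 ← R3 + 31/10·R2.
R3 ← R3 / (-2119/945).
R1 ← R1 − 452/189·R3.
R2 ← R2 − 547/189·R3.
Reading off the reduced rows gives x_1 = 5, x_2 = -6, x_3 = 3.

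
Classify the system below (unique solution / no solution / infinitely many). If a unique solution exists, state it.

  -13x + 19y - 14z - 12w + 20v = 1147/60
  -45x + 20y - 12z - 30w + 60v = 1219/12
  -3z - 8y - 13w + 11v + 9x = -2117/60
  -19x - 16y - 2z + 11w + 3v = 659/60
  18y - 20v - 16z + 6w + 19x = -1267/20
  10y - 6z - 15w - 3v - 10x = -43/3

x = -5/4, y = 5/3, z = 3, w = 7/5, v = 3/2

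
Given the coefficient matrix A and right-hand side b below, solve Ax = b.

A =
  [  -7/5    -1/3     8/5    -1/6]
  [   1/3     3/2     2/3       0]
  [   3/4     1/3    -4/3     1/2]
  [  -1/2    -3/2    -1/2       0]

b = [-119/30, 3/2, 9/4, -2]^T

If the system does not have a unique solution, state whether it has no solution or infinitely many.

x_1 = 5, x_2 = -1, x_3 = 2, x_4 = 3

Row-reduce the augmented matrix:
R1 ← R1 / (-7/5).
R2 ← R2 − 1/3·R1.
R3 ← R3 − 3/4·R1.
R4 ← R4 + 1/2·R1.
R2 ← R2 / (179/126).
R1 ← R1 − 5/21·R2.
R3 ← R3 − 13/84·R2.
R4 ← R4 + 29/21·R2.
R3 ← R3 / (-317/537).
R1 ← R1 + 236/179·R3.
R2 ← R2 − 132/179·R3.
R4 ← R4 + 19/358·R3.
R4 ← R4 / (-83/5072).
R1 ← R1 + 254/317·R4.
R2 ← R2 − 311/634·R4.
R3 ← R3 + 1783/2536·R4.
Reading off the reduced rows gives x_1 = 5, x_2 = -1, x_3 = 2, x_4 = 3.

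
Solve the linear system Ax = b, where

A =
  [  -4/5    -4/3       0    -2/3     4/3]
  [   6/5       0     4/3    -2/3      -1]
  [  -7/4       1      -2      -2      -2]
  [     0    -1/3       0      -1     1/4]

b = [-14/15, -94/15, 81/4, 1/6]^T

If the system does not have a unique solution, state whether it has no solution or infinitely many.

Row-reduce:
R1 ← R1 / (-4/5).
R2 ← R2 − 6/5·R1.
R3 ← R3 + 7/4·R1.
R2 ← R2 / (-2).
R1 ← R1 − 5/3·R2.
R3 ← R3 − 47/12·R2.
R4 ← R4 + 1/3·R2.
R3 ← R3 / (11/18).
R1 ← R1 − 10/9·R3.
R2 ← R2 + 2/3·R3.
R4 ← R4 + 2/9·R3.
R4 ← R4 / (-139/66).
R1 ← R1 − 70/11·R4.
R2 ← R2 + 73/22·R4.
R3 ← R3 + 137/22·R4.
Rank is 4 with 5 unknowns, leaving x_5 free.

infinitely many solutions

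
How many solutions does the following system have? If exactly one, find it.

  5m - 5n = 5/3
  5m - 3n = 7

m = 3, n = 8/3

Row-reduce the augmented matrix:
R1 ← R1 / (5).
R2 ← R2 − 5·R1.
R2 ← R2 / (2).
R1 ← R1 + 1·R2.
Reading off the reduced rows gives m = 3, n = 8/3.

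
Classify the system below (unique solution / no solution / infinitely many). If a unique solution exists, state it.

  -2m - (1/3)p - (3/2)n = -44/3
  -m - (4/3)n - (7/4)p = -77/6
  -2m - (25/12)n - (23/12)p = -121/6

infinitely many solutions

Row-reduce:
R1 ← R1 / (-2).
R2 ← R2 + 1·R1.
R3 ← R3 + 2·R1.
R2 ← R2 / (-7/12).
R1 ← R1 − 3/4·R2.
R3 ← R3 + 7/12·R2.
Rank is 2 with 3 unknowns, leaving p free.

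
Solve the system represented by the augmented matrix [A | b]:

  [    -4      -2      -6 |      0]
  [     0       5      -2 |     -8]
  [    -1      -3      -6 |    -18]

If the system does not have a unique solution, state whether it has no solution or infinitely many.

Row-reduce the augmented matrix:
R1 ← R1 / (-4).
R3 ← R3 + 1·R1.
R2 ← R2 / (5).
R1 ← R1 − 1/2·R2.
R3 ← R3 + 5/2·R2.
R3 ← R3 / (-11/2).
R1 ← R1 − 17/10·R3.
R2 ← R2 + 2/5·R3.
Reading off the reduced rows gives x_1 = -6, x_2 = 0, x_3 = 4.

x_1 = -6, x_2 = 0, x_3 = 4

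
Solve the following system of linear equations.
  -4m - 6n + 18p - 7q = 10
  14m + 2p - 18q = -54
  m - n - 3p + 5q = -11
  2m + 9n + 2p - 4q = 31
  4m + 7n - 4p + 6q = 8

no solution

Row-reduce:
R1 ← R1 / (-4).
R2 ← R2 − 14·R1.
R3 ← R3 − 1·R1.
R4 ← R4 − 2·R1.
R5 ← R5 − 4·R1.
R2 ← R2 / (-21).
R1 ← R1 − 3/2·R2.
R3 ← R3 + 5/2·R2.
R4 ← R4 − 6·R2.
R5 ← R5 − 1·R2.
R3 ← R3 / (-131/21).
R1 ← R1 − 1/7·R3.
R2 ← R2 + 65/21·R3.
R4 ← R4 − 207/7·R3.
R5 ← R5 − 359/21·R3.
R4 ← R4 / (2587/131).
R1 ← R1 + 287/262·R4.
R2 ← R2 + 275/131·R4.
R3 ← R3 + 349/262·R4.
R5 ← R5 − 2587/131·R4.
Row 5 reduces to 0 = -1, a contradiction. The system is inconsistent.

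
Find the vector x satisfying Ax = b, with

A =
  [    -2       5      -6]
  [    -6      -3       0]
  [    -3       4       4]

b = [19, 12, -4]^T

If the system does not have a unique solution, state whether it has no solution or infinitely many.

x_1 = -2, x_2 = 0, x_3 = -5/2

Row-reduce the augmented matrix:
R1 ← R1 / (-2).
R2 ← R2 + 6·R1.
R3 ← R3 + 3·R1.
R2 ← R2 / (-18).
R1 ← R1 + 5/2·R2.
R3 ← R3 + 7/2·R2.
R3 ← R3 / (19/2).
R1 ← R1 − 1/2·R3.
R2 ← R2 + 1·R3.
Reading off the reduced rows gives x_1 = -2, x_2 = 0, x_3 = -5/2.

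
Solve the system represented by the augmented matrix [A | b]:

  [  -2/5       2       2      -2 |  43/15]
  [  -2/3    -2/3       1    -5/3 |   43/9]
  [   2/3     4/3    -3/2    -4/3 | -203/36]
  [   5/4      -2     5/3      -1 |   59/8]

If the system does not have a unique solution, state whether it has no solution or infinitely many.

x_1 = -1/2, x_2 = -5/3, x_3 = 5/2, x_4 = -1/2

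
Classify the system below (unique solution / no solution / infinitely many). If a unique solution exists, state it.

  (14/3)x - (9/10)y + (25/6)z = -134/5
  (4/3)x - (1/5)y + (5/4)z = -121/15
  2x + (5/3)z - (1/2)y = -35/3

no solution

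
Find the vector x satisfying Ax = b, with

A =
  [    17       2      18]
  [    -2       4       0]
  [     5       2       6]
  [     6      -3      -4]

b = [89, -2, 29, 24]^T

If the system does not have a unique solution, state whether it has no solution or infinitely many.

x_1 = 5, x_2 = 2, x_3 = 0

Row-reduce the augmented matrix:
R1 ← R1 / (17).
R2 ← R2 + 2·R1.
R3 ← R3 − 5·R1.
R4 ← R4 − 6·R1.
R2 ← R2 / (72/17).
R1 ← R1 − 2/17·R2.
R3 ← R3 − 24/17·R2.
R4 ← R4 + 63/17·R2.
Swap R3 and R4.
R3 ← R3 / (-17/2).
R1 ← R1 − 1·R3.
R2 ← R2 − 1/2·R3.
R4 reduces to 0 = 0, so the extra equation is consistent.
Reading off the reduced rows gives x_1 = 5, x_2 = 2, x_3 = 0.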